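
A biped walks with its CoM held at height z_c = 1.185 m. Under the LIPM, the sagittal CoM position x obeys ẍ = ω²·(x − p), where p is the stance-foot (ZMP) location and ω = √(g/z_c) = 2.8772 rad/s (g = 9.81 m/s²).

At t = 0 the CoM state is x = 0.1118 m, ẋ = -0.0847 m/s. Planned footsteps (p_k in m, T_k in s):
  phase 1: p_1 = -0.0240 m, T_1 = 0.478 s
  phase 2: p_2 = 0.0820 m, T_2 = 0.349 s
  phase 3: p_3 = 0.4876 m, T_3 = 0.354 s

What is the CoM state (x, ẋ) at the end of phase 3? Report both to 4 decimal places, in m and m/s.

phase 1: p=-0.0240, T=0.478, ωT=1.375302, cosh=2.104517, sinh=1.851753; start (x,ẋ)=(0.111800, -0.084700) → end (x,ẋ)=(0.207281, 0.545271)
phase 2: p=0.0820, T=0.349, ωT=1.004143, cosh=1.547963, sinh=1.181604; start (x,ẋ)=(0.207281, 0.545271) → end (x,ẋ)=(0.499861, 1.269978)
phase 3: p=0.4876, T=0.354, ωT=1.018529, cosh=1.565122, sinh=1.203996; start (x,ẋ)=(0.499861, 1.269978) → end (x,ẋ)=(1.038227, 2.030145)

x = 1.0382, ẋ = 2.0301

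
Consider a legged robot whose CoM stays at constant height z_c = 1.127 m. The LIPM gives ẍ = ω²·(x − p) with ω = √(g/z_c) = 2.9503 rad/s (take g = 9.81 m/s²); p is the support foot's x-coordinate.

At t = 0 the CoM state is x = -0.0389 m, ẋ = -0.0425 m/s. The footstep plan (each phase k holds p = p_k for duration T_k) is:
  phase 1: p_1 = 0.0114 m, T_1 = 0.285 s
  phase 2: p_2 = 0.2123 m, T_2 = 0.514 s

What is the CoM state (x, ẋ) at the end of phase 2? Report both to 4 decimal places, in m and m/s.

phase 1: p=0.0114, T=0.285, ωT=0.840835, cosh=1.374827, sinh=0.943477; start (x,ẋ)=(-0.038900, -0.042500) → end (x,ẋ)=(-0.071345, -0.198442)
phase 2: p=0.2123, T=0.514, ωT=1.516454, cosh=2.387765, sinh=2.168276; start (x,ẋ)=(-0.071345, -0.198442) → end (x,ẋ)=(-0.610819, -2.288328)

x = -0.6108, ẋ = -2.2883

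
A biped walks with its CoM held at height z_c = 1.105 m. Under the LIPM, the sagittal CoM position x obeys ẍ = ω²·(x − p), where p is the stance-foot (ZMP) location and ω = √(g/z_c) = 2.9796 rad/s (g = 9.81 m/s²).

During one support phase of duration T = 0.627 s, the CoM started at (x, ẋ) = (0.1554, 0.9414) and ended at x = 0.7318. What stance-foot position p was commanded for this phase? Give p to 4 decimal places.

ωT = 2.9796·0.627 = 1.868209; cosh(ωT) = 3.315544, sinh(ωT) = 3.161144
x(T) = p + (x₀−p)·cosh(ωT) + (ẋ₀/ω)·sinh(ωT) ⇒ p·(1 − cosh) = x(T) − x₀·cosh − (ẋ₀/ω)·sinh
numerator   = 0.7318 − (0.1554)·3.315544 − (0.9414/2.9796)·3.161144 = -0.782194
denominator = 1 − 3.315544 = -2.315544
p = -0.782194 / -2.315544 = 0.3378

p = 0.3378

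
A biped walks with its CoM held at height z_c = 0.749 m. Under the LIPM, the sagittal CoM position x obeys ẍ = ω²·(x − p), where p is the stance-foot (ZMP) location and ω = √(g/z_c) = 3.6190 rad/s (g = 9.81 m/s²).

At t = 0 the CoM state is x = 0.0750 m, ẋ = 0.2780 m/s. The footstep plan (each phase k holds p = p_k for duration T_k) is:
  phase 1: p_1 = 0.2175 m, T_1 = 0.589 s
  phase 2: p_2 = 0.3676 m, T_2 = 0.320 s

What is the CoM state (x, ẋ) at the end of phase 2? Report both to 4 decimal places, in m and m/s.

x = -0.7803, ẋ = -3.9540

phase 1: p=0.2175, T=0.589, ωT=2.131591, cosh=4.273457, sinh=4.154809; start (x,ẋ)=(0.075000, 0.278000) → end (x,ẋ)=(-0.072309, -0.954645)
phase 2: p=0.3676, T=0.320, ωT=1.158080, cosh=1.748952, sinh=1.434863; start (x,ẋ)=(-0.072309, -0.954645) → end (x,ẋ)=(-0.780277, -3.953971)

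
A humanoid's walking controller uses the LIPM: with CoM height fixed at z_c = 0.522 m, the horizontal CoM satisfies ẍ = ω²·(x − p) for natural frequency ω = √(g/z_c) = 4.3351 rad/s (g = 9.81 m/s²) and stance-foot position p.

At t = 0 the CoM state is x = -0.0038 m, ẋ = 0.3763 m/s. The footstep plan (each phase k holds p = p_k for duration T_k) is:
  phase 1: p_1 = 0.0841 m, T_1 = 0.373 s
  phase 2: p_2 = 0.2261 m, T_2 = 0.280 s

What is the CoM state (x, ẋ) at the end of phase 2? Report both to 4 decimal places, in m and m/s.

x = -0.0485, ẋ = -0.9627

phase 1: p=0.0841, T=0.373, ωT=1.616992, cosh=2.618205, sinh=2.419710; start (x,ẋ)=(-0.003800, 0.376300) → end (x,ẋ)=(0.063998, 0.063187)
phase 2: p=0.2261, T=0.280, ωT=1.213828, cosh=1.831702, sinh=1.534644; start (x,ẋ)=(0.063998, 0.063187) → end (x,ẋ)=(-0.048454, -0.962698)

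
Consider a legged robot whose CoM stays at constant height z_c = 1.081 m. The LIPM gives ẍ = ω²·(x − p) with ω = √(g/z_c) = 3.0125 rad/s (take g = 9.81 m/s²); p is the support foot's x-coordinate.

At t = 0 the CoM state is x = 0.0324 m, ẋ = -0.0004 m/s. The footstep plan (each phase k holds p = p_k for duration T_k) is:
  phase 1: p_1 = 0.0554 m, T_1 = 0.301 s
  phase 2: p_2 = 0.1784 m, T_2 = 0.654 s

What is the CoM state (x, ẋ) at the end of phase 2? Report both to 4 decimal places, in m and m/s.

phase 1: p=0.0554, T=0.301, ωT=0.906763, cosh=1.440061, sinh=1.036232; start (x,ẋ)=(0.032400, -0.000400) → end (x,ẋ)=(0.022141, -0.072374)
phase 2: p=0.1784, T=0.654, ωT=1.970175, cosh=3.655682, sinh=3.516250; start (x,ẋ)=(0.022141, -0.072374) → end (x,ẋ)=(-0.477309, -1.919781)

x = -0.4773, ẋ = -1.9198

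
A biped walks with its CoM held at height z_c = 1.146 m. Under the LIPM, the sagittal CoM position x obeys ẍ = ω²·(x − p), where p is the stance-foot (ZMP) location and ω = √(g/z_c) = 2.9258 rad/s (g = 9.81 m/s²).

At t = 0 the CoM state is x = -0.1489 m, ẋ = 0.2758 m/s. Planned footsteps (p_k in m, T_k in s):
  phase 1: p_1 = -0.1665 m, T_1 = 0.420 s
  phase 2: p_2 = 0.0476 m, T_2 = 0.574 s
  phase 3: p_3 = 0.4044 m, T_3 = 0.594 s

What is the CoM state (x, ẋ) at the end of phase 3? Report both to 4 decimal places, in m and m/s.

phase 1: p=-0.1665, T=0.420, ωT=1.228836, cosh=1.854941, sinh=1.562308; start (x,ẋ)=(-0.148900, 0.275800) → end (x,ẋ)=(0.013418, 0.592042)
phase 2: p=0.0476, T=0.574, ωT=1.679409, cosh=2.774436, sinh=2.587951; start (x,ẋ)=(0.013418, 0.592042) → end (x,ẋ)=(0.476441, 1.383761)
phase 3: p=0.4044, T=0.594, ωT=1.737925, cosh=2.930710, sinh=2.754825; start (x,ẋ)=(0.476441, 1.383761) → end (x,ẋ)=(1.918430, 4.636059)

x = 1.9184, ẋ = 4.6361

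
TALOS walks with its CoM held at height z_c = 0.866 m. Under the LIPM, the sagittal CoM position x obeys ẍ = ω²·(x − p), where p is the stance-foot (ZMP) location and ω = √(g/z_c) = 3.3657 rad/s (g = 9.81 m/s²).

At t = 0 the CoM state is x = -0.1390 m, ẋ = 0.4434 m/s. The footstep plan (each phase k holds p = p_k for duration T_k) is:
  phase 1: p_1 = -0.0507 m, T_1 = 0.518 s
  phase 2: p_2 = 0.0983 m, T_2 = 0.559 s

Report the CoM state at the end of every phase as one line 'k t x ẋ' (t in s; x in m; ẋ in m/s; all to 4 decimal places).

1 0.5180 0.0542 0.4827
2 1.0770 0.4100 1.1453

phase 1: p=-0.0507, T=0.518, ωT=1.743433, cosh=2.945926, sinh=2.771007; start (x,ẋ)=(-0.139000, 0.443400) → end (x,ẋ)=(0.054229, 0.482704)
phase 2: p=0.0983, T=0.559, ωT=1.881426, cosh=3.357616, sinh=3.205243; start (x,ẋ)=(0.054229, 0.482704) → end (x,ẋ)=(0.410020, 1.145308)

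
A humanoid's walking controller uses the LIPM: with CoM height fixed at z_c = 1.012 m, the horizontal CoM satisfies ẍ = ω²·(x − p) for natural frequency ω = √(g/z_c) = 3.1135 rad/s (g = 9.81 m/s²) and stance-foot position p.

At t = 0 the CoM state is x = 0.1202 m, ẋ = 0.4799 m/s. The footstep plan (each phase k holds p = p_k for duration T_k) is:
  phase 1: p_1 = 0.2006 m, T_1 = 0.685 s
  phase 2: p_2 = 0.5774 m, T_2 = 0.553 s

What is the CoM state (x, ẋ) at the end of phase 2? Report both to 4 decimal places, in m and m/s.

phase 1: p=0.2006, T=0.685, ωT=2.132748, cosh=4.278265, sinh=4.159754; start (x,ẋ)=(0.120200, 0.479900) → end (x,ẋ)=(0.497792, 1.011847)
phase 2: p=0.5774, T=0.553, ωT=1.721766, cosh=2.886573, sinh=2.707823; start (x,ẋ)=(0.497792, 1.011847) → end (x,ẋ)=(1.227613, 2.249612)

x = 1.2276, ẋ = 2.2496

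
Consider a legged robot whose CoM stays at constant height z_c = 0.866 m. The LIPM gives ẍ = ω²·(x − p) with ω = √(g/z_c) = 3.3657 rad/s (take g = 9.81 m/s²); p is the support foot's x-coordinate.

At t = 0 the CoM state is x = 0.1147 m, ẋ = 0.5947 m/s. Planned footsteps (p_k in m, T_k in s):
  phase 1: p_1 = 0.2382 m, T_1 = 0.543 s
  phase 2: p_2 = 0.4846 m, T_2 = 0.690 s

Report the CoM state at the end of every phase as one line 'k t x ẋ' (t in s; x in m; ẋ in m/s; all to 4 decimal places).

1 0.5430 0.3795 0.6379
2 1.2330 0.9006 1.4973

phase 1: p=0.2382, T=0.543, ωT=1.827575, cosh=3.189796, sinh=3.028993; start (x,ẋ)=(0.114700, 0.594700) → end (x,ẋ)=(0.379466, 0.637928)
phase 2: p=0.4846, T=0.690, ωT=2.322333, cosh=5.148743, sinh=5.050699; start (x,ẋ)=(0.379466, 0.637928) → end (x,ẋ)=(0.900592, 1.497342)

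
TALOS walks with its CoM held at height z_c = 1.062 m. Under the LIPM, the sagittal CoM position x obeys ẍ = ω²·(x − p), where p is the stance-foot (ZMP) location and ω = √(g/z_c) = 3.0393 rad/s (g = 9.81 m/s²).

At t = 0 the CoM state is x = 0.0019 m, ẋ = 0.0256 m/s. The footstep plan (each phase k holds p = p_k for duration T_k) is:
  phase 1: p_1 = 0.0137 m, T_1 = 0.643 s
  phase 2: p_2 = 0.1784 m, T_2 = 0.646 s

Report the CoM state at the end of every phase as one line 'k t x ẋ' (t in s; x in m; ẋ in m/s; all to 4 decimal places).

phase 1: p=0.0137, T=0.643, ωT=1.954270, cosh=3.600216, sinh=3.458548; start (x,ẋ)=(0.001900, 0.025600) → end (x,ẋ)=(0.000349, -0.031871)
phase 2: p=0.1784, T=0.646, ωT=1.963388, cosh=3.631900, sinh=3.491518; start (x,ẋ)=(0.000349, -0.031871) → end (x,ẋ)=(-0.504877, -2.005191)

1 0.6430 0.0003 -0.0319
2 1.2890 -0.5049 -2.0052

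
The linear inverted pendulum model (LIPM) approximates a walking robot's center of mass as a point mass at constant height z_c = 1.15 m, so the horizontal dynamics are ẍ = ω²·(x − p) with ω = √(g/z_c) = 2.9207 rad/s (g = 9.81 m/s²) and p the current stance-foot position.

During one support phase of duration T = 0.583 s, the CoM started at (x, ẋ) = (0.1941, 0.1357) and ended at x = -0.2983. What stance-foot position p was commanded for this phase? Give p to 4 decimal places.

p = 0.5295

ωT = 2.9207·0.583 = 1.702768; cosh(ωT) = 2.835650, sinh(ωT) = 2.653471
x(T) = p + (x₀−p)·cosh(ωT) + (ẋ₀/ω)·sinh(ωT) ⇒ p·(1 − cosh) = x(T) − x₀·cosh − (ẋ₀/ω)·sinh
numerator   = -0.2983 − (0.1941)·2.835650 − (0.1357/2.9207)·2.653471 = -0.971984
denominator = 1 − 2.835650 = -1.835650
p = -0.971984 / -1.835650 = 0.5295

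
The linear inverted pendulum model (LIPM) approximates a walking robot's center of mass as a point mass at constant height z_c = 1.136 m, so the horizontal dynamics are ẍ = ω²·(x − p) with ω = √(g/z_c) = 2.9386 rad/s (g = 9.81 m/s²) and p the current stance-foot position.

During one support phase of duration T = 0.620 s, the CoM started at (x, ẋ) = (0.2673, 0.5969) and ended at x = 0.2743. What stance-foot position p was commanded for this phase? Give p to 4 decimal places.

ωT = 2.9386·0.620 = 1.821932; cosh(ωT) = 3.172754, sinh(ωT) = 3.011040
x(T) = p + (x₀−p)·cosh(ωT) + (ẋ₀/ω)·sinh(ωT) ⇒ p·(1 − cosh) = x(T) − x₀·cosh − (ẋ₀/ω)·sinh
numerator   = 0.2743 − (0.2673)·3.172754 − (0.5969/2.9386)·3.011040 = -1.185391
denominator = 1 − 3.172754 = -2.172754
p = -1.185391 / -2.172754 = 0.5456

p = 0.5456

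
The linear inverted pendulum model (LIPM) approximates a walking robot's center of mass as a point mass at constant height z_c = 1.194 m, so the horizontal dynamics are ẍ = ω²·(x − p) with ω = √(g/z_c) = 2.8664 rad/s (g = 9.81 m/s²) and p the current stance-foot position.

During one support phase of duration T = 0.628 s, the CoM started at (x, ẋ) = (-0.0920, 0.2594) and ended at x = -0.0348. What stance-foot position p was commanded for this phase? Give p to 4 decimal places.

ωT = 2.8664·0.628 = 1.800099; cosh(ωT) = 3.107765, sinh(ωT) = 2.942483
x(T) = p + (x₀−p)·cosh(ωT) + (ẋ₀/ω)·sinh(ωT) ⇒ p·(1 − cosh) = x(T) − x₀·cosh − (ẋ₀/ω)·sinh
numerator   = -0.0348 − (-0.0920)·3.107765 − (0.2594/2.8664)·2.942483 = -0.015171
denominator = 1 − 3.107765 = -2.107765
p = -0.015171 / -2.107765 = 0.0072

p = 0.0072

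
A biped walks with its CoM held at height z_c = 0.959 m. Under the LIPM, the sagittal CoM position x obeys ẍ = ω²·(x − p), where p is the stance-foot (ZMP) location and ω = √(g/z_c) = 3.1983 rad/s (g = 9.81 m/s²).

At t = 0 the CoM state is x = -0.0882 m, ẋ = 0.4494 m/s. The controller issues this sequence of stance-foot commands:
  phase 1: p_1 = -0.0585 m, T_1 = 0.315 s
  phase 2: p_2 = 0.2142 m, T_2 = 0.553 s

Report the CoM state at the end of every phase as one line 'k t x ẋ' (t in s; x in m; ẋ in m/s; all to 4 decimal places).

1 0.3150 0.0622 0.5847
2 0.8680 0.2759 0.3799

phase 1: p=-0.0585, T=0.315, ωT=1.007464, cosh=1.551896, sinh=1.186752; start (x,ẋ)=(-0.088200, 0.449400) → end (x,ẋ)=(0.062162, 0.584693)
phase 2: p=0.2142, T=0.553, ωT=1.768660, cosh=3.016776, sinh=2.846215; start (x,ẋ)=(0.062162, 0.584693) → end (x,ẋ)=(0.275862, 0.379877)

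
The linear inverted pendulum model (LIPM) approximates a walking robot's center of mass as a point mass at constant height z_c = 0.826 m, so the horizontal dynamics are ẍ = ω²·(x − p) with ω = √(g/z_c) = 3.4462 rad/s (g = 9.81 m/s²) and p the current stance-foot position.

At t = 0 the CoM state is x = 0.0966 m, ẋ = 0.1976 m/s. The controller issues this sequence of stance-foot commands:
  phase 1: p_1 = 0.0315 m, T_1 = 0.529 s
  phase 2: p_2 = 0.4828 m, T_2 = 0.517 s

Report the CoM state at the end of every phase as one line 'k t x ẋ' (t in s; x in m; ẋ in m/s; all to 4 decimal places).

1 0.5290 0.4111 1.3039
2 1.0460 1.3557 3.2694

phase 1: p=0.0315, T=0.529, ωT=1.823040, cosh=3.176091, sinh=3.014557; start (x,ẋ)=(0.096600, 0.197600) → end (x,ẋ)=(0.411114, 1.303904)
phase 2: p=0.4828, T=0.517, ωT=1.781685, cosh=3.054107, sinh=2.885752; start (x,ẋ)=(0.411114, 1.303904) → end (x,ẋ)=(1.355716, 3.269352)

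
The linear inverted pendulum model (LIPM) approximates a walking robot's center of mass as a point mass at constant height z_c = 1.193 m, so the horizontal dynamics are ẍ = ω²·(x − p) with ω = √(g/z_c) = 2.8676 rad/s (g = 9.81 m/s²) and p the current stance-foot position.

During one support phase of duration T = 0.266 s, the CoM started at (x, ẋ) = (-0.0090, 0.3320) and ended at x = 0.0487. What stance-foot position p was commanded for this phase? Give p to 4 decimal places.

ωT = 2.8676·0.266 = 0.762782; cosh(ωT) = 1.305300, sinh(ωT) = 0.838932
x(T) = p + (x₀−p)·cosh(ωT) + (ẋ₀/ω)·sinh(ωT) ⇒ p·(1 − cosh) = x(T) − x₀·cosh − (ẋ₀/ω)·sinh
numerator   = 0.0487 − (-0.0090)·1.305300 − (0.3320/2.8676)·0.838932 = -0.036681
denominator = 1 − 1.305300 = -0.305300
p = -0.036681 / -0.305300 = 0.1201

p = 0.1201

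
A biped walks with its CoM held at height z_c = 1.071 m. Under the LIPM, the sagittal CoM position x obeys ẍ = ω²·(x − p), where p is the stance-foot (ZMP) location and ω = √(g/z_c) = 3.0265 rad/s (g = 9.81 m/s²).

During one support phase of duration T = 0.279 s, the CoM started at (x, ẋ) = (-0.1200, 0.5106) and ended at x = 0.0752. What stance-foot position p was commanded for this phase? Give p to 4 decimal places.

p = -0.2131

ωT = 3.0265·0.279 = 0.844394; cosh(ωT) = 1.378192, sinh(ωT) = 0.948374
x(T) = p + (x₀−p)·cosh(ωT) + (ẋ₀/ω)·sinh(ωT) ⇒ p·(1 − cosh) = x(T) − x₀·cosh − (ẋ₀/ω)·sinh
numerator   = 0.0752 − (-0.1200)·1.378192 − (0.5106/3.0265)·0.948374 = 0.080583
denominator = 1 − 1.378192 = -0.378192
p = 0.080583 / -0.378192 = -0.2131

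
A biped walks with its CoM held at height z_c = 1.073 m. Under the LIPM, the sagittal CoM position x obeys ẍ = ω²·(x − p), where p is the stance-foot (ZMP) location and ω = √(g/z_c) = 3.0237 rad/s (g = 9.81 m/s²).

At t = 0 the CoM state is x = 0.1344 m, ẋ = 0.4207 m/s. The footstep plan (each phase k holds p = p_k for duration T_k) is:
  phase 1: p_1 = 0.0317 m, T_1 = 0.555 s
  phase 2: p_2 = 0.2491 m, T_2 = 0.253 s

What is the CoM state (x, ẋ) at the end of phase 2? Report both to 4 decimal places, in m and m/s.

x = 1.3550, ẋ = 3.6594

phase 1: p=0.0317, T=0.555, ωT=1.678154, cosh=2.771188, sinh=2.584470; start (x,ẋ)=(0.134400, 0.420700) → end (x,ẋ)=(0.675889, 1.968404)
phase 2: p=0.2491, T=0.253, ωT=0.764996, cosh=1.307161, sinh=0.841825; start (x,ẋ)=(0.675889, 1.968404) → end (x,ẋ)=(1.355003, 3.659381)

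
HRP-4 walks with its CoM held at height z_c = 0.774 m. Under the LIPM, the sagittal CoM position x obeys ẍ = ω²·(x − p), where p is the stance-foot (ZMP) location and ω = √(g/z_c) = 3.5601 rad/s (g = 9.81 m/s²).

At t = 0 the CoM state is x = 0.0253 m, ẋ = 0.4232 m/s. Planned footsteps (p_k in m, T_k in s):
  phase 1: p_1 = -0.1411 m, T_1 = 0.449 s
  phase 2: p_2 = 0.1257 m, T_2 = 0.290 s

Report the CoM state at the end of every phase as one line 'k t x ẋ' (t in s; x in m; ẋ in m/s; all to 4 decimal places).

phase 1: p=-0.1411, T=0.449, ωT=1.598485, cosh=2.573868, sinh=2.371666; start (x,ẋ)=(0.025300, 0.423200) → end (x,ẋ)=(0.569119, 2.494237)
phase 2: p=0.1257, T=0.290, ωT=1.032429, cosh=1.582009, sinh=1.225869; start (x,ẋ)=(0.569119, 2.494237) → end (x,ẋ)=(1.686047, 5.881082)

1 0.4490 0.5691 2.4942
2 0.7390 1.6860 5.8811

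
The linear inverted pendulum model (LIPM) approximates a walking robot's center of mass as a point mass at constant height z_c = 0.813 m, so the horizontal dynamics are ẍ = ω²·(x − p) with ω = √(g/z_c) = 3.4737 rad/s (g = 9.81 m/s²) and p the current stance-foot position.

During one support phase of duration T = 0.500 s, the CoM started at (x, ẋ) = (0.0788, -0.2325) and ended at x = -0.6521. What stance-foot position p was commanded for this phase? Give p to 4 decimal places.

p = 0.3624

ωT = 3.4737·0.500 = 1.736850; cosh(ωT) = 2.927750, sinh(ωT) = 2.751675
x(T) = p + (x₀−p)·cosh(ωT) + (ẋ₀/ω)·sinh(ωT) ⇒ p·(1 − cosh) = x(T) − x₀·cosh − (ẋ₀/ω)·sinh
numerator   = -0.6521 − (0.0788)·2.927750 − (-0.2325/3.4737)·2.751675 = -0.698633
denominator = 1 − 2.927750 = -1.927750
p = -0.698633 / -1.927750 = 0.3624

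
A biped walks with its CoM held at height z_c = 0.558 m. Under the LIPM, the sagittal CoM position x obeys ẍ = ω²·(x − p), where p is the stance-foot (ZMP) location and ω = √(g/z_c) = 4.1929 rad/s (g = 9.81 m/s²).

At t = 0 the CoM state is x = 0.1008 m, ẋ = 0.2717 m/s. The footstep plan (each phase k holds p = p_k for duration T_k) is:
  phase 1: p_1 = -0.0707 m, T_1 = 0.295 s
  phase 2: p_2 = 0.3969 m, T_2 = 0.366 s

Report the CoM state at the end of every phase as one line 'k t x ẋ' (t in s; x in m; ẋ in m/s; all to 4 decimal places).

phase 1: p=-0.0707, T=0.295, ωT=1.236905, cosh=1.867609, sinh=1.577328; start (x,ẋ)=(0.100800, 0.271700) → end (x,ẋ)=(0.351806, 1.641658)
phase 2: p=0.3969, T=0.366, ωT=1.534601, cosh=2.427509, sinh=2.211967; start (x,ẋ)=(0.351806, 1.641658) → end (x,ẋ)=(1.153491, 3.566910)

1 0.2950 0.3518 1.6417
2 0.6610 1.1535 3.5669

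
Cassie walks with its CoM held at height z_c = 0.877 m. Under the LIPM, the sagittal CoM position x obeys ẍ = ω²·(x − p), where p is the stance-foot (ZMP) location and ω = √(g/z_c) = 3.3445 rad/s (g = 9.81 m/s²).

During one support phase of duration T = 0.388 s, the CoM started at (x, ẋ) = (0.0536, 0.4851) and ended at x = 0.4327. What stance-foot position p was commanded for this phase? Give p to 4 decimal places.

ωT = 3.3445·0.388 = 1.297666; cosh(ωT) = 1.966956, sinh(ωT) = 1.693787
x(T) = p + (x₀−p)·cosh(ωT) + (ẋ₀/ω)·sinh(ωT) ⇒ p·(1 − cosh) = x(T) − x₀·cosh − (ẋ₀/ω)·sinh
numerator   = 0.4327 − (0.0536)·1.966956 − (0.4851/3.3445)·1.693787 = 0.081597
denominator = 1 − 1.966956 = -0.966956
p = 0.081597 / -0.966956 = -0.0844

p = -0.0844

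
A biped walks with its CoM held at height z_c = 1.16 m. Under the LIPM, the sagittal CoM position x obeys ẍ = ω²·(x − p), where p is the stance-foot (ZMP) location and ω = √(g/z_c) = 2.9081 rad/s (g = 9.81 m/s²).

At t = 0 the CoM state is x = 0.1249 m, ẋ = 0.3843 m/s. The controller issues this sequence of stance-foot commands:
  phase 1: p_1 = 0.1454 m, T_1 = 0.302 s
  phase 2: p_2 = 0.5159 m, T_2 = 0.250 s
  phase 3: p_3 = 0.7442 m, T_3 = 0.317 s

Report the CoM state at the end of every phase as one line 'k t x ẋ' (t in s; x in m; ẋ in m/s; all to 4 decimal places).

1 0.3020 0.2480 0.4829
2 0.5520 0.3057 -0.0013
3 0.8690 0.1054 -1.3511

phase 1: p=0.1454, T=0.302, ωT=0.878246, cosh=1.411093, sinh=0.995582; start (x,ẋ)=(0.124900, 0.384300) → end (x,ẋ)=(0.248037, 0.482930)
phase 2: p=0.5159, T=0.250, ωT=0.727025, cosh=1.276131, sinh=0.792786; start (x,ẋ)=(0.248037, 0.482930) → end (x,ẋ)=(0.305725, -0.001276)
phase 3: p=0.7442, T=0.317, ωT=0.921868, cosh=1.455878, sinh=1.058103; start (x,ẋ)=(0.305725, -0.001276) → end (x,ẋ)=(0.105369, -1.351077)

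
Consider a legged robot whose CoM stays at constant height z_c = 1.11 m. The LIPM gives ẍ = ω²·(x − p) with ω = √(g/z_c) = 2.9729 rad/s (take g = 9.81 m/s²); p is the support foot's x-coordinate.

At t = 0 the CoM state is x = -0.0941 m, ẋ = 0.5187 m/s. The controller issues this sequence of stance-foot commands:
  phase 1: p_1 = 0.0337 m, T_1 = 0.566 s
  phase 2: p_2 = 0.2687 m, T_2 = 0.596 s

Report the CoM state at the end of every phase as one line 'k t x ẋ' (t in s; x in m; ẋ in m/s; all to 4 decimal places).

phase 1: p=0.0337, T=0.566, ωT=1.682661, cosh=2.782867, sinh=2.596988; start (x,ẋ)=(-0.094100, 0.518700) → end (x,ẋ)=(0.131162, 0.456782)
phase 2: p=0.2687, T=0.596, ωT=1.771848, cosh=3.025867, sinh=2.855848; start (x,ẋ)=(0.131162, 0.456782) → end (x,ẋ)=(0.291326, 0.214443)

1 0.5660 0.1312 0.4568
2 1.1620 0.2913 0.2144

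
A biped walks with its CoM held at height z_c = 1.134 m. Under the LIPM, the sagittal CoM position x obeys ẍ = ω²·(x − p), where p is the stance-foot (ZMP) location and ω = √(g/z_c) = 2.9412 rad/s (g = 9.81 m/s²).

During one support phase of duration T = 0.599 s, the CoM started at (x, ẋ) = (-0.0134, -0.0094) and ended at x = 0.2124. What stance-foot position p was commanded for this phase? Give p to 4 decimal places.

ωT = 2.9412·0.599 = 1.761779; cosh(ωT) = 2.997262, sinh(ωT) = 2.825523
x(T) = p + (x₀−p)·cosh(ωT) + (ẋ₀/ω)·sinh(ωT) ⇒ p·(1 − cosh) = x(T) − x₀·cosh − (ẋ₀/ω)·sinh
numerator   = 0.2124 − (-0.0134)·2.997262 − (-0.0094/2.9412)·2.825523 = 0.261594
denominator = 1 − 2.997262 = -1.997262
p = 0.261594 / -1.997262 = -0.1310

p = -0.1310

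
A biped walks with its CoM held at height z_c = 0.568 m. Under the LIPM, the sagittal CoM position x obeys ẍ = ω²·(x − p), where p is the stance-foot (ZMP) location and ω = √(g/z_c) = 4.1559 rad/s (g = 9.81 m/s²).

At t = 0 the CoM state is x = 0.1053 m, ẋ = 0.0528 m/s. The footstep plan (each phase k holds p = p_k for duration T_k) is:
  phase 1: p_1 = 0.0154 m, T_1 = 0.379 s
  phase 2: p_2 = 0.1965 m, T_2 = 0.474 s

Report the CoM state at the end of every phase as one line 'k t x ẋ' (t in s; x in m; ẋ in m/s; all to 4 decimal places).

phase 1: p=0.0154, T=0.379, ωT=1.575086, cosh=2.519074, sinh=2.312084; start (x,ẋ)=(0.105300, 0.052800) → end (x,ẋ)=(0.271239, 0.996837)
phase 2: p=0.1965, T=0.474, ωT=1.969897, cosh=3.654703, sinh=3.515232; start (x,ẋ)=(0.271239, 0.996837) → end (x,ẋ)=(1.312816, 4.735008)

1 0.3790 0.2712 0.9968
2 0.8530 1.3128 4.7350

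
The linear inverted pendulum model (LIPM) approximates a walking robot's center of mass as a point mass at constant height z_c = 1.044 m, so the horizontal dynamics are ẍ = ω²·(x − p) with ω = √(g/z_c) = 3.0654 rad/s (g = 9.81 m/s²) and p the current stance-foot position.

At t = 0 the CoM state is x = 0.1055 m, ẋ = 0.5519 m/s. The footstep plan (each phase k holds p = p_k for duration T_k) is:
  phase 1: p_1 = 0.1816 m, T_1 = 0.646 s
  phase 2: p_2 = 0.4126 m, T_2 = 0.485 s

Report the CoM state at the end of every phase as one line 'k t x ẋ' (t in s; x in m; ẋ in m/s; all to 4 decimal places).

1 0.6460 0.5404 1.2083
2 1.1310 1.5368 3.6307

phase 1: p=0.1816, T=0.646, ωT=1.980248, cosh=3.691289, sinh=3.553254; start (x,ẋ)=(0.105500, 0.551900) → end (x,ẋ)=(0.540427, 1.208330)
phase 2: p=0.4126, T=0.485, ωT=1.486719, cosh=2.324337, sinh=2.098224; start (x,ẋ)=(0.540427, 1.208330) → end (x,ẋ)=(1.536798, 3.630736)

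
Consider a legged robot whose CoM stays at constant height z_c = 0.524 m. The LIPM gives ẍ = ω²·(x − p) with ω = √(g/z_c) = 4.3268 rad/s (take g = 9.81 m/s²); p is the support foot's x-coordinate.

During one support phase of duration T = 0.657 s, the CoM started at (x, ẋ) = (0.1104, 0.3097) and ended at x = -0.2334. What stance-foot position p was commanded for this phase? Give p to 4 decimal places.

p = 0.2360

ωT = 4.3268·0.657 = 2.842708; cosh(ωT) = 8.610219, sinh(ωT) = 8.551952
x(T) = p + (x₀−p)·cosh(ωT) + (ẋ₀/ω)·sinh(ωT) ⇒ p·(1 − cosh) = x(T) − x₀·cosh − (ẋ₀/ω)·sinh
numerator   = -0.2334 − (0.1104)·8.610219 − (0.3097/4.3268)·8.551952 = -1.796093
denominator = 1 − 8.610219 = -7.610219
p = -1.796093 / -7.610219 = 0.2360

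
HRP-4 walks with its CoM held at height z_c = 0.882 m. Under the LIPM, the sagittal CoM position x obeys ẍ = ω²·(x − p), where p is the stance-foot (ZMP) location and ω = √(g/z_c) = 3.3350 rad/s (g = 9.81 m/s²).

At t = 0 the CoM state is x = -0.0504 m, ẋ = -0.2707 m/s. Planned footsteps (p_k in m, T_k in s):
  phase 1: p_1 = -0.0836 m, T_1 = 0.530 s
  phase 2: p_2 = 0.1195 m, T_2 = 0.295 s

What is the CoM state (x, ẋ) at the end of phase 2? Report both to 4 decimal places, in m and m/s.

phase 1: p=-0.0836, T=0.530, ωT=1.767550, cosh=3.013619, sinh=2.842868; start (x,ẋ)=(-0.050400, -0.270700) → end (x,ẋ)=(-0.214302, -0.501019)
phase 2: p=0.1195, T=0.295, ωT=0.983825, cosh=1.524273, sinh=1.150395; start (x,ẋ)=(-0.214302, -0.501019) → end (x,ẋ)=(-0.562129, -2.044342)

x = -0.5621, ẋ = -2.0443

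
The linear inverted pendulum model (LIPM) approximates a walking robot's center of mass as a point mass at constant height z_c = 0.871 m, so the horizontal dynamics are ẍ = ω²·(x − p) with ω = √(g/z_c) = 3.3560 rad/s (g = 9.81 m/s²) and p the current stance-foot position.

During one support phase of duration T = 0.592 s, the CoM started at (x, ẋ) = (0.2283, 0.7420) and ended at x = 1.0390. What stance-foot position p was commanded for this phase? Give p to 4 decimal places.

ωT = 3.3560·0.592 = 1.986752; cosh(ωT) = 3.714476, sinh(ωT) = 3.577336
x(T) = p + (x₀−p)·cosh(ωT) + (ẋ₀/ω)·sinh(ωT) ⇒ p·(1 − cosh) = x(T) − x₀·cosh − (ẋ₀/ω)·sinh
numerator   = 1.0390 − (0.2283)·3.714476 − (0.7420/3.3560)·3.577336 = -0.599951
denominator = 1 − 3.714476 = -2.714476
p = -0.599951 / -2.714476 = 0.2210

p = 0.2210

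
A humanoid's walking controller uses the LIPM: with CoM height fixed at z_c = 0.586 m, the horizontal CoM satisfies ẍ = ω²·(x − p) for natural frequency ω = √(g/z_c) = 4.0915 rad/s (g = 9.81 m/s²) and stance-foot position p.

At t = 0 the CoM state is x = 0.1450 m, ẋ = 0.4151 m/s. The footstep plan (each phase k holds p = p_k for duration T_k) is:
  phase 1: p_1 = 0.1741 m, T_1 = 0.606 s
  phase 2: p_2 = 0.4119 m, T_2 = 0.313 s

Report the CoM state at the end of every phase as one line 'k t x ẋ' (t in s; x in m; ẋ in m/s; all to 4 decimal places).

phase 1: p=0.1741, T=0.606, ωT=2.479449, cosh=6.009238, sinh=5.925449; start (x,ẋ)=(0.145000, 0.415100) → end (x,ẋ)=(0.600393, 1.788935)
phase 2: p=0.4119, T=0.313, ωT=1.280639, cosh=1.938400, sinh=1.660540; start (x,ẋ)=(0.600393, 1.788935) → end (x,ẋ)=(1.503316, 4.748313)

1 0.6060 0.6004 1.7889
2 0.9190 1.5033 4.7483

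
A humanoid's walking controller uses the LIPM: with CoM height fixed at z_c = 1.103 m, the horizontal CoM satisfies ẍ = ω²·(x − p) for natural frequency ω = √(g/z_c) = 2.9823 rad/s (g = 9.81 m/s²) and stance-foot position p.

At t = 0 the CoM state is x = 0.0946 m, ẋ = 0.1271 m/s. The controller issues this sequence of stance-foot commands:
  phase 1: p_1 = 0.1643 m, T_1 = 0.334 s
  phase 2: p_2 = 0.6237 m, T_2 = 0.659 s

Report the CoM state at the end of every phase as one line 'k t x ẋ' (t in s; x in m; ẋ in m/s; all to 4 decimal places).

phase 1: p=0.1643, T=0.334, ωT=0.996088, cosh=1.538495, sinh=1.169174; start (x,ẋ)=(0.094600, 0.127100) → end (x,ẋ)=(0.106895, -0.047489)
phase 2: p=0.6237, T=0.659, ωT=1.965336, cosh=3.638709, sinh=3.498600; start (x,ẋ)=(0.106895, -0.047489) → end (x,ẋ)=(-1.312514, -5.565079)

1 0.3340 0.1069 -0.0475
2 0.9930 -1.3125 -5.5651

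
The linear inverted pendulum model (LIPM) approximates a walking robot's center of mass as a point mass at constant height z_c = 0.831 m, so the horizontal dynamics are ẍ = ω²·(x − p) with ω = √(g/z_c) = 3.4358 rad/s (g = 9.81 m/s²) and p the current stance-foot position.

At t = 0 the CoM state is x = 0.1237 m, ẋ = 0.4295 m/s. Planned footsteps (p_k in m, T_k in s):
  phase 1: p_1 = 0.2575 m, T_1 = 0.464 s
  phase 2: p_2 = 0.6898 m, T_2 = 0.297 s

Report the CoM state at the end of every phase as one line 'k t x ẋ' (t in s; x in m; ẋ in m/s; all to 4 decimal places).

1 0.4640 0.2096 0.0159
2 0.7610 -0.0573 -1.9665

phase 1: p=0.2575, T=0.464, ωT=1.594211, cosh=2.563756, sinh=2.360687; start (x,ẋ)=(0.123700, 0.429500) → end (x,ẋ)=(0.209573, 0.015902)
phase 2: p=0.6898, T=0.297, ωT=1.020433, cosh=1.567417, sinh=1.206978; start (x,ẋ)=(0.209573, 0.015902) → end (x,ẋ)=(-0.057330, -1.966548)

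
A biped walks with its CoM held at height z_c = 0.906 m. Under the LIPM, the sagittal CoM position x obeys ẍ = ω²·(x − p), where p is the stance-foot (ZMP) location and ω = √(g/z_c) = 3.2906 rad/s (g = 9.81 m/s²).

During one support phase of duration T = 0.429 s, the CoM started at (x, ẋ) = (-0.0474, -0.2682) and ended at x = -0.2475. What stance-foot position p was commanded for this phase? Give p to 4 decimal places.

p = -0.0109

ωT = 3.2906·0.429 = 1.411667; cosh(ωT) = 2.173264, sinh(ωT) = 1.929527
x(T) = p + (x₀−p)·cosh(ωT) + (ẋ₀/ω)·sinh(ωT) ⇒ p·(1 − cosh) = x(T) − x₀·cosh − (ẋ₀/ω)·sinh
numerator   = -0.2475 − (-0.0474)·2.173264 − (-0.2682/3.2906)·1.929527 = 0.012779
denominator = 1 − 2.173264 = -1.173264
p = 0.012779 / -1.173264 = -0.0109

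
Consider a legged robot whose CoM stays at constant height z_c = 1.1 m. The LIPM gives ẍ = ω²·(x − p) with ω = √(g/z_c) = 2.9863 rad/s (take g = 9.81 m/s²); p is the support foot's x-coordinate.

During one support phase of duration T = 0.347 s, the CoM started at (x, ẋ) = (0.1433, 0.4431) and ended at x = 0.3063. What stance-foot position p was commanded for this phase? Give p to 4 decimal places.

p = 0.1770

ωT = 2.9863·0.347 = 1.036246; cosh(ωT) = 1.586700, sinh(ωT) = 1.231916
x(T) = p + (x₀−p)·cosh(ωT) + (ẋ₀/ω)·sinh(ωT) ⇒ p·(1 − cosh) = x(T) − x₀·cosh − (ẋ₀/ω)·sinh
numerator   = 0.3063 − (0.1433)·1.586700 − (0.4431/2.9863)·1.231916 = -0.103863
denominator = 1 − 1.586700 = -0.586700
p = -0.103863 / -0.586700 = 0.1770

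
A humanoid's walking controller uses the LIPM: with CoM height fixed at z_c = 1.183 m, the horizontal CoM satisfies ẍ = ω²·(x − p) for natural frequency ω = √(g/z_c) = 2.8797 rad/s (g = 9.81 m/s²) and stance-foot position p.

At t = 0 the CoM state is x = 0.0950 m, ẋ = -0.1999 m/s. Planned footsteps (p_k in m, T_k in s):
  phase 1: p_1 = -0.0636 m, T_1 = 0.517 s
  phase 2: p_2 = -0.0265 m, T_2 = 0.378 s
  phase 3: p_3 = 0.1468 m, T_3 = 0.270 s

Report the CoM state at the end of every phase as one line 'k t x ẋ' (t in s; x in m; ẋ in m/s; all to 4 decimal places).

1 0.5170 0.1597 0.4950
2 0.8950 0.5077 1.5245
3 1.1650 1.0768 2.9011

phase 1: p=-0.0636, T=0.517, ωT=1.488805, cosh=2.328719, sinh=2.103077; start (x,ẋ)=(0.095000, -0.199900) → end (x,ẋ)=(0.159746, 0.495007)
phase 2: p=-0.0265, T=0.378, ωT=1.088527, cosh=1.653304, sinh=1.316591; start (x,ẋ)=(0.159746, 0.495007) → end (x,ẋ)=(0.507737, 1.524527)
phase 3: p=0.1468, T=0.270, ωT=0.777519, cosh=1.317806, sinh=0.858261; start (x,ẋ)=(0.507737, 1.524527) → end (x,ẋ)=(1.076812, 2.901097)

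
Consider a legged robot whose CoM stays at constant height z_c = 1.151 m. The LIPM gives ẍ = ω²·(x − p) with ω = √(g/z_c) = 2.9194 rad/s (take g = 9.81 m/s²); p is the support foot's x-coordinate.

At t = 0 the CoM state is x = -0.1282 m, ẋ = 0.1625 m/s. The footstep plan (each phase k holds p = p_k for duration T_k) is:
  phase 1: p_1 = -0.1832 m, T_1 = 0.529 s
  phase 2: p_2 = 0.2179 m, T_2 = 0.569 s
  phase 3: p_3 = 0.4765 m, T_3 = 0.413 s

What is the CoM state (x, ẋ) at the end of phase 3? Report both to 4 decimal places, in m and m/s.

x = 1.0262, ẋ = 1.8976

phase 1: p=-0.1832, T=0.529, ωT=1.544363, cosh=2.449216, sinh=2.235768; start (x,ẋ)=(-0.128200, 0.162500) → end (x,ẋ)=(0.075954, 0.756988)
phase 2: p=0.2179, T=0.569, ωT=1.661139, cosh=2.727613, sinh=2.537690; start (x,ẋ)=(0.075954, 0.756988) → end (x,ẋ)=(0.488740, 1.013163)
phase 3: p=0.4765, T=0.413, ωT=1.205712, cosh=1.819307, sinh=1.519829; start (x,ẋ)=(0.488740, 1.013163) → end (x,ẋ)=(1.026217, 1.897564)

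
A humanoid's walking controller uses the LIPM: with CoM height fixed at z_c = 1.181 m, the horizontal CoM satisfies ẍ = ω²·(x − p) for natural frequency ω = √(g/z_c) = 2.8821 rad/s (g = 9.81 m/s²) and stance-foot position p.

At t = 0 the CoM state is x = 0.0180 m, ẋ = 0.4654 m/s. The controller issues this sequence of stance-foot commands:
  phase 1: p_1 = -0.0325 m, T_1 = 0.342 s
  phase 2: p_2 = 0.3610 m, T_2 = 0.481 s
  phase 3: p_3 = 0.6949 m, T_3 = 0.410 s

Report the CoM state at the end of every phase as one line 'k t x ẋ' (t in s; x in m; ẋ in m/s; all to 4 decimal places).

phase 1: p=-0.0325, T=0.342, ωT=0.985678, cosh=1.526407, sinh=1.153221; start (x,ẋ)=(0.018000, 0.465400) → end (x,ẋ)=(0.230805, 0.878237)
phase 2: p=0.3610, T=0.481, ωT=1.386290, cosh=2.124992, sinh=1.874991; start (x,ẋ)=(0.230805, 0.878237) → end (x,ẋ)=(0.655686, 1.162685)
phase 3: p=0.6949, T=0.410, ωT=1.181661, cosh=1.783276, sinh=1.476508; start (x,ẋ)=(0.655686, 1.162685) → end (x,ẋ)=(1.220618, 1.906517)

1 0.3420 0.2308 0.8782
2 0.8230 0.6557 1.1627
3 1.2330 1.2206 1.9065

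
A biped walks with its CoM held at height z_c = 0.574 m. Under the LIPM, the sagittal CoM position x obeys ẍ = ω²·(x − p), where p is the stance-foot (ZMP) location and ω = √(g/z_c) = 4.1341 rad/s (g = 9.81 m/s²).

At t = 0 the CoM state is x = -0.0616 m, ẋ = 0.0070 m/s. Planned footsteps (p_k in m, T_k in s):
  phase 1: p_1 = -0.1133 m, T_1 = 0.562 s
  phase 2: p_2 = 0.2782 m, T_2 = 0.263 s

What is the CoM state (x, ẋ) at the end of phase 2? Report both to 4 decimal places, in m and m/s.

x = 0.4409, ẋ = 1.2114

phase 1: p=-0.1133, T=0.562, ωT=2.323364, cosh=5.153954, sinh=5.056011; start (x,ẋ)=(-0.061600, 0.007000) → end (x,ẋ)=(0.161720, 1.116714)
phase 2: p=0.2782, T=0.263, ωT=1.087268, cosh=1.651648, sinh=1.314512; start (x,ẋ)=(0.161720, 1.116714) → end (x,ẋ)=(0.440896, 1.211431)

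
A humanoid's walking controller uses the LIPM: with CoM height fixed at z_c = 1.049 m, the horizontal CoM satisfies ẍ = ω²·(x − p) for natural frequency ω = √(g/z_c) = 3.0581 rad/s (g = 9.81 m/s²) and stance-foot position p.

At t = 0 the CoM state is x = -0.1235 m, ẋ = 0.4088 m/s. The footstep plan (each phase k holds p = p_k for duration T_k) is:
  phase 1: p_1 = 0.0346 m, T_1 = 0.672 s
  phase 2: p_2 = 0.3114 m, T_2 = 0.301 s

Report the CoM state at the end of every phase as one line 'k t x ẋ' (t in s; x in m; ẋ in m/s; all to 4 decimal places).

1 0.6720 -0.0794 -0.2344
2 0.9730 -0.3380 -1.6031

phase 1: p=0.0346, T=0.672, ωT=2.055043, cosh=3.967631, sinh=3.839544; start (x,ẋ)=(-0.123500, 0.408800) → end (x,ẋ)=(-0.079421, -0.234397)
phase 2: p=0.3114, T=0.301, ωT=0.920488, cosh=1.454420, sinh=1.056095; start (x,ẋ)=(-0.079421, -0.234397) → end (x,ẋ)=(-0.337965, -1.603124)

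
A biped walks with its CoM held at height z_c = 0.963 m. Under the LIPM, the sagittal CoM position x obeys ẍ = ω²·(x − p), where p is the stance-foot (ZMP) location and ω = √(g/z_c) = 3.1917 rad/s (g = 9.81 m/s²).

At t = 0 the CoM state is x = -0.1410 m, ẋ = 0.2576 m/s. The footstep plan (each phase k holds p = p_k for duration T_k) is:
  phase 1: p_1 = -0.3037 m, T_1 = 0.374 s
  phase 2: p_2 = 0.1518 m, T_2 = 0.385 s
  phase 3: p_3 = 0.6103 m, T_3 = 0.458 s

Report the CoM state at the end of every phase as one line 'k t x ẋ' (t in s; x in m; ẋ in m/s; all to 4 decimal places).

1 0.3740 0.1103 1.2419
2 0.7590 0.6826 2.0965
3 1.2170 2.1153 5.2360

phase 1: p=-0.3037, T=0.374, ωT=1.193696, cosh=1.801176, sinh=1.498077; start (x,ẋ)=(-0.141000, 0.257600) → end (x,ẋ)=(0.110260, 1.241918)
phase 2: p=0.1518, T=0.385, ωT=1.228805, cosh=1.854892, sinh=1.562250; start (x,ẋ)=(0.110260, 1.241918) → end (x,ẋ)=(0.682633, 2.096497)
phase 3: p=0.6103, T=0.458, ωT=1.461799, cosh=2.272765, sinh=2.040946; start (x,ẋ)=(0.682633, 2.096497) → end (x,ẋ)=(2.115309, 5.236027)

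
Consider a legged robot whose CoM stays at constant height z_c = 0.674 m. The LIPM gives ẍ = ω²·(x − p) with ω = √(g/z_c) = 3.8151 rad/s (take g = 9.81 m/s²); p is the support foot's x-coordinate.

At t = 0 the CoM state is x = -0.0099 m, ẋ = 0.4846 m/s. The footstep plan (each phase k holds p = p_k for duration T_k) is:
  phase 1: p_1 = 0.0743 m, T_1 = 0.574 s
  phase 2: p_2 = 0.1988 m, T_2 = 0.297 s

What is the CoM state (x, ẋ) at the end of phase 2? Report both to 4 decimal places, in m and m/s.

x = 0.5756, ẋ = 1.6196

phase 1: p=0.0743, T=0.574, ωT=2.189867, cosh=4.522980, sinh=4.411048; start (x,ẋ)=(-0.009900, 0.484600) → end (x,ẋ)=(0.253763, 0.774869)
phase 2: p=0.1988, T=0.297, ωT=1.133085, cosh=1.713629, sinh=1.391591; start (x,ẋ)=(0.253763, 0.774869) → end (x,ẋ)=(0.575627, 1.619642)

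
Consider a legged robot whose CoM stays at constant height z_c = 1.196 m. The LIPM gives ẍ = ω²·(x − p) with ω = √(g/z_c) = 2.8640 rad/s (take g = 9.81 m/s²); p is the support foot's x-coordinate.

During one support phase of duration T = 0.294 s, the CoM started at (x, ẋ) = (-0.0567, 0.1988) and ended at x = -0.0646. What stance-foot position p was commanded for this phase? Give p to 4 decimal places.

ωT = 2.8640·0.294 = 0.842016; cosh(ωT) = 1.375941, sinh(ωT) = 0.945100
x(T) = p + (x₀−p)·cosh(ωT) + (ẋ₀/ω)·sinh(ωT) ⇒ p·(1 − cosh) = x(T) − x₀·cosh − (ẋ₀/ω)·sinh
numerator   = -0.0646 − (-0.0567)·1.375941 − (0.1988/2.8640)·0.945100 = -0.052187
denominator = 1 − 1.375941 = -0.375941
p = -0.052187 / -0.375941 = 0.1388

p = 0.1388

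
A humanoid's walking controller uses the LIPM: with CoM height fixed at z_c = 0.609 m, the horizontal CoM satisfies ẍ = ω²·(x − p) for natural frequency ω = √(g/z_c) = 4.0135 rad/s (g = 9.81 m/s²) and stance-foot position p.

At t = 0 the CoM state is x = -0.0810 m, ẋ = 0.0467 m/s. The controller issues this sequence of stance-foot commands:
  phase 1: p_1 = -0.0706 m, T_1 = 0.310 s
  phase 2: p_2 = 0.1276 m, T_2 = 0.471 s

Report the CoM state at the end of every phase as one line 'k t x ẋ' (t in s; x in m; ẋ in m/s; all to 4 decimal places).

1 0.3100 -0.0716 0.0213
2 0.7810 -0.5299 -2.5147

phase 1: p=-0.0706, T=0.310, ωT=1.244185, cosh=1.879141, sinh=1.590965; start (x,ẋ)=(-0.081000, 0.046700) → end (x,ẋ)=(-0.071631, 0.021348)
phase 2: p=0.1276, T=0.471, ωT=1.890358, cosh=3.386380, sinh=3.235362; start (x,ẋ)=(-0.071631, 0.021348) → end (x,ẋ)=(-0.529863, -2.514746)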